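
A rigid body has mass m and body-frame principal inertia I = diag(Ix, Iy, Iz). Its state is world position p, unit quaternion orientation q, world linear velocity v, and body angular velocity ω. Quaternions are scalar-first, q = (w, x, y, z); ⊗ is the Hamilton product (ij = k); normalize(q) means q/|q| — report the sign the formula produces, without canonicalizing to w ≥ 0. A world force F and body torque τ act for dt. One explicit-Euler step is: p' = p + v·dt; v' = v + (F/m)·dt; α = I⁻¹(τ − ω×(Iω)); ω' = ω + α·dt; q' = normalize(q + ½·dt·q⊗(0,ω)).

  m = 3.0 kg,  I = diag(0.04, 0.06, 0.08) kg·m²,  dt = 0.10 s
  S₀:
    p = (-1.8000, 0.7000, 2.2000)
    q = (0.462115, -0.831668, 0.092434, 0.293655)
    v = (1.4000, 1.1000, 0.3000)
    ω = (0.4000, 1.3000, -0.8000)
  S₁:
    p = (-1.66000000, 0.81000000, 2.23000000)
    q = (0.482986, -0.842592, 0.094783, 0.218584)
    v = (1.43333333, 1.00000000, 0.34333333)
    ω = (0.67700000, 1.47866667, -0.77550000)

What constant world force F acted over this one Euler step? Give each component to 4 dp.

F = (1.0000, -3.0000, 1.3000)

Δv = v₁−v₀ = (0.03333333, -0.10000000, 0.04333333)
m·(v₁−v₀)/dt = (1.0000, -3.0000, 1.3000)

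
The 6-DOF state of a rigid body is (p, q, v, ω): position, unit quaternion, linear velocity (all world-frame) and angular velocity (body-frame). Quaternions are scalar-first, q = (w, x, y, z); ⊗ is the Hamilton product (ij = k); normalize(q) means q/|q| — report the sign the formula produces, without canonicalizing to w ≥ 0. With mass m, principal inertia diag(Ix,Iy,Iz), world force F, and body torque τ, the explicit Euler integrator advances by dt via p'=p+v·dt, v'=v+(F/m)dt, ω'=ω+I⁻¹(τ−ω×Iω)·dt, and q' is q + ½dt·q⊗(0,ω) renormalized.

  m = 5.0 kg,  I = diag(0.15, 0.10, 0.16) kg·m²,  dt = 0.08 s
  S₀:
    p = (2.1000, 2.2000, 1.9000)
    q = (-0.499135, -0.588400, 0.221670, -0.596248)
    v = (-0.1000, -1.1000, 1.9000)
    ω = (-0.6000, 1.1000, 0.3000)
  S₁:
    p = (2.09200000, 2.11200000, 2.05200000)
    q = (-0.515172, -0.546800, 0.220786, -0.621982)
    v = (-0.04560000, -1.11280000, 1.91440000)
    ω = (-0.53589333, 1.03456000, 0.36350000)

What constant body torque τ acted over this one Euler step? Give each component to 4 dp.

ω₁ − ω₀ = (0.06410667, -0.06544000, 0.06350000)
ω₀×(Iω₀) = (0.0198, 0.0018, 0.0330)
applied torque τ = (0.1400, -0.0800, 0.1600)

τ = (0.1400, -0.0800, 0.1600)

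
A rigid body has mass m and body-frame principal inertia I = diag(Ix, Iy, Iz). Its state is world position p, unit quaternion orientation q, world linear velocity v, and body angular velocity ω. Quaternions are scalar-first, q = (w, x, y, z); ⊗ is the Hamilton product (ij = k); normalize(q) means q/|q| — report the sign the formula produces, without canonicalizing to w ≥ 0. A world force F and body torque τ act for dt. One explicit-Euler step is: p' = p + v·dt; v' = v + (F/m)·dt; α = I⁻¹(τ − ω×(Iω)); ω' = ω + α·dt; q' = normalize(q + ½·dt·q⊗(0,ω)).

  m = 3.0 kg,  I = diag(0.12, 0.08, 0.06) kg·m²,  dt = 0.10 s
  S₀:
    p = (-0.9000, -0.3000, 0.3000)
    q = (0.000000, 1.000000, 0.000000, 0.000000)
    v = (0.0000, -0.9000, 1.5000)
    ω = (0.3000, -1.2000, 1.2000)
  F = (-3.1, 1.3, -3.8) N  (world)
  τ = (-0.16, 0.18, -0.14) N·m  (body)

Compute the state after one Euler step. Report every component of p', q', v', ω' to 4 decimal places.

p' = (-0.9000, -0.3900, 0.4500)
q' = (-0.0149, 0.9963, -0.0598, -0.0598)
v' = (-0.1033, -0.8567, 1.3733)
ω' = (0.1427, -1.0020, 0.9427)

precession coupling ω×(Iω) = (0.0288, 0.0216, 0.0144)
α = I⁻¹(τ − ω×Iω) = (-1.5733, 1.9800, -2.5733)
ω + α·dt = (0.1427, -1.0020, 0.9427)
Hamilton product q⊗(0,ω) = (-0.3000000, 0.0000000, -1.2000000, -1.2000000)
q' = normalize(q + ½dt·q⊗(0,ω)) = (-0.0149, 0.9963, -0.0598, -0.0598)
p + v·dt = (-0.9000, -0.3900, 0.4500)
new velocity v' = (-0.1033, -0.8567, 1.3733)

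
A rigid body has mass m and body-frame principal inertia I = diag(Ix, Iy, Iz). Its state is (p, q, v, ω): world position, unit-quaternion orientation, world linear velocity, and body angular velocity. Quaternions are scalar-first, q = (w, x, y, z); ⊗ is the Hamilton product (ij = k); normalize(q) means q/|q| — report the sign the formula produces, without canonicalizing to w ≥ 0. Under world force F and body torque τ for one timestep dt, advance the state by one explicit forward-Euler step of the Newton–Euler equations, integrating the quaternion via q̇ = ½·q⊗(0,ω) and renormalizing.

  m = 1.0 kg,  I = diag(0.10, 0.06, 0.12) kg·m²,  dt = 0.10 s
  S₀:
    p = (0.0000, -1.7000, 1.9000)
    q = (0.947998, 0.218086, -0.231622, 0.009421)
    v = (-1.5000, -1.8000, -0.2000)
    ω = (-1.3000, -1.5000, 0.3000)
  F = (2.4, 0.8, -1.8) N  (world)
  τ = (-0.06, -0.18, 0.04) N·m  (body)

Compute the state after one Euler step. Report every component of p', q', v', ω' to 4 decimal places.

gyro term ω×Iω = (-0.0270, 0.0078, -0.0780)
angular accel α = (-0.3300, -3.1300, 0.9833)
new body rate ω' = (-1.3330, -1.8130, 0.3983)
Hamilton product q⊗(0,ω) = (-0.0667475, -1.2877525, -1.4996701, -0.3438382)
q' = normalize(q + ½dt·q⊗(0,ω)) = (0.9399, 0.1529, -0.3051, -0.0077)
a = (2.4000, 0.8000, -1.8000)
new position p' = (-0.1500, -1.8800, 1.8800)
v + (F/m)dt = (-1.2600, -1.7200, -0.3800)

p' = (-0.1500, -1.8800, 1.8800)
q' = (0.9399, 0.1529, -0.3051, -0.0077)
v' = (-1.2600, -1.7200, -0.3800)
ω' = (-1.3330, -1.8130, 0.3983)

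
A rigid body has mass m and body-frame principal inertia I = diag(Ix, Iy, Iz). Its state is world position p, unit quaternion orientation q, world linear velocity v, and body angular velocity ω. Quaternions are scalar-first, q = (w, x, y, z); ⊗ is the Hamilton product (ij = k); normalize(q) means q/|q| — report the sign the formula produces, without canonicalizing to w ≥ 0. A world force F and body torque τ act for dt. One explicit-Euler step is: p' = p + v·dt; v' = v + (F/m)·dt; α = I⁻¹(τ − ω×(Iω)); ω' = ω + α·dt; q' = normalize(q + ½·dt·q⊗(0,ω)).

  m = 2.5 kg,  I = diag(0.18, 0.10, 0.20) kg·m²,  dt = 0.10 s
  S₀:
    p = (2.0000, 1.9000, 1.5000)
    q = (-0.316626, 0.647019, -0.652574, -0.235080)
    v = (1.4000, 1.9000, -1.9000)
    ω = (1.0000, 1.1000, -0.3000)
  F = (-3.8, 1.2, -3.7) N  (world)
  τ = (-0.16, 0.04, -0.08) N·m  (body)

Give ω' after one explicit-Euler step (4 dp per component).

precession coupling ω×(Iω) = (-0.0330, 0.0060, -0.0880)
α = I⁻¹(τ − ω×Iω) = (-0.7056, 0.3400, 0.0400)
ω' = ω + α·dt = (0.9294, 1.1340, -0.2960)

ω' = (0.9294, 1.1340, -0.2960)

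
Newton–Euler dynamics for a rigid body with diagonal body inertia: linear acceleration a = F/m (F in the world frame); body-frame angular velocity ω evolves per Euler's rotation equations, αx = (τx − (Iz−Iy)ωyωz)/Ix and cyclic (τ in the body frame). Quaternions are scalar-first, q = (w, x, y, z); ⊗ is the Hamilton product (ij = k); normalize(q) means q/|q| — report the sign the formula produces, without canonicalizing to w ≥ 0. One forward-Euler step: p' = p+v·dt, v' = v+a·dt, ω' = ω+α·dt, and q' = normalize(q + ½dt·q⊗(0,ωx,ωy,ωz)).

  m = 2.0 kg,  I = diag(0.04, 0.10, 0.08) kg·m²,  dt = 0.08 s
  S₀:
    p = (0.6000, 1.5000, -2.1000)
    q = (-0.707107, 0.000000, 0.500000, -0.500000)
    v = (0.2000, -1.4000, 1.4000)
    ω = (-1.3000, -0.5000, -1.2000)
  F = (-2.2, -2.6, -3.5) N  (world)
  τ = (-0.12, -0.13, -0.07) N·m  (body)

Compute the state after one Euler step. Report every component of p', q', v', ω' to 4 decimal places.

p' = (0.6160, 1.3880, -1.9880)
q' = (-0.7192, 0.0028, 0.5387, -0.4389)
v' = (0.1120, -1.5040, 1.2600)
ω' = (-1.5160, -0.5541, -1.3090)

(τ − ω×Iω)/I = (-2.7000, -0.6760, -1.3625)
ω + α·dt = (-1.5160, -0.5541, -1.3090)
q⊗(0,ω) = (-0.3500000, 0.0692391, 1.0035535, 1.4985284)
q + ½dt·q⊗(0,ω), renormalized = (-0.7192, 0.0028, 0.5387, -0.4389)
p + v·dt = (0.6160, 1.3880, -1.9880)
v' = v + a·dt = (0.1120, -1.5040, 1.2600)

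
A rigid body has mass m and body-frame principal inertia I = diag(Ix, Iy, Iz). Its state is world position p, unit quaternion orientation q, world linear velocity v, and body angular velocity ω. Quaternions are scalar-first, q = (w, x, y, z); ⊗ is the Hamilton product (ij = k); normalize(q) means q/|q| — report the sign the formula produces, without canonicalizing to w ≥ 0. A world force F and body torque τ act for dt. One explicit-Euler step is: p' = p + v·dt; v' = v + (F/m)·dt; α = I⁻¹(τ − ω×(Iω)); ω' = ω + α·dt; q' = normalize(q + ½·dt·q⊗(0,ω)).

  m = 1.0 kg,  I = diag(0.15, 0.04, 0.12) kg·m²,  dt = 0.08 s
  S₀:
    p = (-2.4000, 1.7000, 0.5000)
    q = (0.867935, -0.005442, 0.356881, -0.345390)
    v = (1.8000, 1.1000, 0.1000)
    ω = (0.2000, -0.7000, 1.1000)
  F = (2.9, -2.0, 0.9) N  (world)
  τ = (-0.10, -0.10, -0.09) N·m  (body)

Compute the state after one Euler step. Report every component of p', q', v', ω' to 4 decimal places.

p' = (-2.2560, 1.7880, 0.5080)
q' = (0.8919, 0.0075, 0.3296, -0.3095)
v' = (2.0320, 0.9400, 0.1720)
ω' = (0.1795, -0.9132, 1.0297)

ω×(Iω) gyroscopic = (-0.0616, 0.0066, 0.0154)
angular accel α = (-0.2560, -2.6650, -0.8783)
ω + α·dt = (0.1795, -0.9132, 1.0297)
Hamilton product q⊗(0,ω) = (0.6308341, 0.3243831, -0.6706463, 0.8871617)
q + ½dt·q⊗(0,ω), renormalized = (0.8919, 0.0075, 0.3296, -0.3095)
a = F/m = (2.9000, -2.0000, 0.9000)
new position p' = (-2.2560, 1.7880, 0.5080)
v' = v + a·dt = (2.0320, 0.9400, 0.1720)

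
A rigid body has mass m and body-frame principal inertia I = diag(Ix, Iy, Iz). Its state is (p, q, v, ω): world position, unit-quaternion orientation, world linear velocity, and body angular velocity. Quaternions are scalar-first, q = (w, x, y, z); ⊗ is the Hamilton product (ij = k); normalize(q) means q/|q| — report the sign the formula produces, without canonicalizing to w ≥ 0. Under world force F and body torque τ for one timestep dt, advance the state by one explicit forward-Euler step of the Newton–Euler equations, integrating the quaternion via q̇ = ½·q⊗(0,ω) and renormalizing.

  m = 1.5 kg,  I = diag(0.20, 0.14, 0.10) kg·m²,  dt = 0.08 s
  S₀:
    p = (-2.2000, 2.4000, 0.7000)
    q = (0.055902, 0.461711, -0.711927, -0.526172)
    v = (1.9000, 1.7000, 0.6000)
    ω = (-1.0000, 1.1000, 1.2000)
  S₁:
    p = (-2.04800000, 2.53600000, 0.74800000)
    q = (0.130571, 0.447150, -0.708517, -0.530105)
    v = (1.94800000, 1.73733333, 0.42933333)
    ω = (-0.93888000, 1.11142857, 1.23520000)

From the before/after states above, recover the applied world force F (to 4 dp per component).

velocity change Δv = (0.04800000, 0.03733333, -0.17066667)
F = m·Δv/dt = (0.9000, 0.7000, -3.2000)

F = (0.9000, 0.7000, -3.2000)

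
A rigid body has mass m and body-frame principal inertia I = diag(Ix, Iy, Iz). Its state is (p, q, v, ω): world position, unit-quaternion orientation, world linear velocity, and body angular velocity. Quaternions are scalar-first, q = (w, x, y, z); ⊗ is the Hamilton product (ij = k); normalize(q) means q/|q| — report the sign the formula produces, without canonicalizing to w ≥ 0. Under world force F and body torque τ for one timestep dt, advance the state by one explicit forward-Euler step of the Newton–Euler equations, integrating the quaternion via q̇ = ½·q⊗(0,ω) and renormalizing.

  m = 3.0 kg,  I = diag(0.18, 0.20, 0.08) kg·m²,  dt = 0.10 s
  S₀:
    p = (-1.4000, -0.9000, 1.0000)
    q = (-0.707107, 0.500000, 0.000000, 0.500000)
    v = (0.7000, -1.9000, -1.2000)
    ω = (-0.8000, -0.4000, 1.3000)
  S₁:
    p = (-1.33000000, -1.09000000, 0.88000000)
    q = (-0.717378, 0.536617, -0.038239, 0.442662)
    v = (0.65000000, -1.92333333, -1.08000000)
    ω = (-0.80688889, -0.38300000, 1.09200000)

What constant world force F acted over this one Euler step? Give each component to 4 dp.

F = (-1.5000, -0.7000, 3.6000)

velocity change Δv = (-0.05000000, -0.02333333, 0.12000000)
m·(v₁−v₀)/dt = (-1.5000, -0.7000, 3.6000)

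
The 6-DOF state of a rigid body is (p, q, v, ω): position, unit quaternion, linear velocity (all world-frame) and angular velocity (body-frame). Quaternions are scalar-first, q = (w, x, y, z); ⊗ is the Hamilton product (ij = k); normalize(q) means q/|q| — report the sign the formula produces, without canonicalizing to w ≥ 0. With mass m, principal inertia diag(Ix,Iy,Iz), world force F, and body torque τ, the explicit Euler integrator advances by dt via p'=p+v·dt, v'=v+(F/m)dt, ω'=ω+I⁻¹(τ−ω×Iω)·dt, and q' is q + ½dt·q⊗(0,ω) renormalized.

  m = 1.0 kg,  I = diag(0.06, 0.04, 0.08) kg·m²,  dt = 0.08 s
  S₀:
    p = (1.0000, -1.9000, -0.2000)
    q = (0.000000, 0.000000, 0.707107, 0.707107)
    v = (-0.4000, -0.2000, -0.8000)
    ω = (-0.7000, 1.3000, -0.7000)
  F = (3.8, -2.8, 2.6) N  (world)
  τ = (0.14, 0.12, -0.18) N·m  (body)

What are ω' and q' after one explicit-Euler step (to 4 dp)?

ω' = (-0.4648, 1.5596, -0.8982)
q' = (-0.0169, -0.0564, 0.6858, 0.7254)

gyro term ω×Iω = (-0.0364, -0.0098, 0.0182)
angular accel α = (2.9400, 3.2450, -2.4775)
ω + α·dt = (-0.4648, 1.5596, -0.8982)
q⊗(0,ω) = (-0.4242642, -1.4142140, -0.4949749, 0.4949749)
updated quaternion q' = (-0.0169, -0.0564, 0.6858, 0.7254)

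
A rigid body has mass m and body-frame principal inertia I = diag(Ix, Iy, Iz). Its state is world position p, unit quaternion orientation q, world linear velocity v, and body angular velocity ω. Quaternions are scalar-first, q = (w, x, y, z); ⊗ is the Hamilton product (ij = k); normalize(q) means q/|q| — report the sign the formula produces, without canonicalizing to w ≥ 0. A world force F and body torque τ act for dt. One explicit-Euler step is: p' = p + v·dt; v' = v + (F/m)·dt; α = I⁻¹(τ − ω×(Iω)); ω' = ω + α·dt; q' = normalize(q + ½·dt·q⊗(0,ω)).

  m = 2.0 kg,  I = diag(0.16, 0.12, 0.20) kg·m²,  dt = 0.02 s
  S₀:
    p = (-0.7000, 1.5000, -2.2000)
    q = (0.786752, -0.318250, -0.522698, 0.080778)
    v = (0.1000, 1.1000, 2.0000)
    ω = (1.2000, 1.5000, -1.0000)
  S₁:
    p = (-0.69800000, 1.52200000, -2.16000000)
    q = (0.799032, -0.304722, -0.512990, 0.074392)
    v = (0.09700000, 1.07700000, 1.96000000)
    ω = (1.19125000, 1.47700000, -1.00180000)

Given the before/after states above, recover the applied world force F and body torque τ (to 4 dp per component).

Δω = ω₁−ω₀ = (-0.00875000, -0.02300000, -0.00180000)
applied torque τ = (-0.1900, -0.0900, -0.0900)
velocity change Δv = (-0.00300000, -0.02300000, -0.04000000)
F = m·Δv/dt = (-0.3000, -2.3000, -4.0000)

F = (-0.3000, -2.3000, -4.0000)
τ = (-0.1900, -0.0900, -0.0900)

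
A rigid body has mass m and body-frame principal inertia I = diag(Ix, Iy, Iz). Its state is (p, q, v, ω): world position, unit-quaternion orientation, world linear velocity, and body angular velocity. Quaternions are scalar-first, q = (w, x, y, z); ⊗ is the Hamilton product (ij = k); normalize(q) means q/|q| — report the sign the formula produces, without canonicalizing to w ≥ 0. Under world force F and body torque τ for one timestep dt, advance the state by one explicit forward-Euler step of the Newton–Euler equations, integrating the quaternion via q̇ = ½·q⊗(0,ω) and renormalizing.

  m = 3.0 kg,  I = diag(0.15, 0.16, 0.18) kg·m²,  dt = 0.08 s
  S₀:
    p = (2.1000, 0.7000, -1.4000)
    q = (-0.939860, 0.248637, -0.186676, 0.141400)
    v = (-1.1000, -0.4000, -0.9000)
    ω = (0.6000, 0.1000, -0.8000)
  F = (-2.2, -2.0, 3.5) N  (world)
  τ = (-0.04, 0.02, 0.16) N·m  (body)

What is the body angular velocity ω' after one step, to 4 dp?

α = I⁻¹(τ − ω×Iω) = (-0.2560, 0.0350, 0.8856)
new body rate ω' = (0.5795, 0.1028, -0.7292)

ω' = (0.5795, 0.1028, -0.7292)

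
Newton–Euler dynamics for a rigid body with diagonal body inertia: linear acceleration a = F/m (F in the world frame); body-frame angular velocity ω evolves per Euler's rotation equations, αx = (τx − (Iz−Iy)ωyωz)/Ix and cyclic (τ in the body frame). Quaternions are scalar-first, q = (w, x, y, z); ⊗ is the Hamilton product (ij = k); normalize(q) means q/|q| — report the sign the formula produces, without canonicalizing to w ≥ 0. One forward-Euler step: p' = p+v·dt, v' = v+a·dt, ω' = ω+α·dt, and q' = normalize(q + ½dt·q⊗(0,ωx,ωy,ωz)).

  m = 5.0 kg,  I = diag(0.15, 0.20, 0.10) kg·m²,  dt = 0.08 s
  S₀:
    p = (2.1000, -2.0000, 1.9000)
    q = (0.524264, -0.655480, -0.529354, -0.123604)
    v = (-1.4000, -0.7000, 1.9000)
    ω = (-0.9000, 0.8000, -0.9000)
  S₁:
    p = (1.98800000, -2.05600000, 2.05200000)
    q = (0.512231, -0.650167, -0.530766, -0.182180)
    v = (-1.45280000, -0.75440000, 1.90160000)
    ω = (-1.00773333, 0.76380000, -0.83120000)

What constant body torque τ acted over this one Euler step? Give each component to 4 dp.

τ = (-0.1300, -0.0500, 0.0500)

Δω = ω₁−ω₀ = (-0.10773333, -0.03620000, 0.06880000)
τ = I·(Δω/dt) + ω₀×(Iω₀) = (-0.1300, -0.0500, 0.0500)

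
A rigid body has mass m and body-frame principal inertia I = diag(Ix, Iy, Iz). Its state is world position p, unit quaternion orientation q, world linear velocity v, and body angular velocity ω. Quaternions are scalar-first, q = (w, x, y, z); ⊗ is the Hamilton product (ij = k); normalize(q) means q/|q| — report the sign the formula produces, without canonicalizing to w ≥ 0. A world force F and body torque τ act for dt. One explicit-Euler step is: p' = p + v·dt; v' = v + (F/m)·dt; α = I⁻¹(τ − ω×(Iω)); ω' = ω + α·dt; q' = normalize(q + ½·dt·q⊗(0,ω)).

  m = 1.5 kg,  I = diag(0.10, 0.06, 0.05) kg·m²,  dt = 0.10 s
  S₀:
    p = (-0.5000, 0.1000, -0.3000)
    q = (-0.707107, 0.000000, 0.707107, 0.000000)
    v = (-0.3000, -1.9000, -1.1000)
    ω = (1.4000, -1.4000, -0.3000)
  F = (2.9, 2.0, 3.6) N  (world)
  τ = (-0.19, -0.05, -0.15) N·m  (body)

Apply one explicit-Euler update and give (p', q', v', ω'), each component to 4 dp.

(τ − ω×Iω)/I = (-1.8580, -0.4833, -4.5680)
ω' = ω + α·dt = (1.2142, -1.4483, -0.7568)
Hamilton product q⊗(0,ω) = (0.9899498, -1.2020819, 0.9899498, -0.7778177)
updated quaternion q' = (-0.6543, -0.0598, 0.7528, -0.0387)
new position p' = (-0.5300, -0.0900, -0.4100)
v + (F/m)dt = (-0.1067, -1.7667, -0.8600)

p' = (-0.5300, -0.0900, -0.4100)
q' = (-0.6543, -0.0598, 0.7528, -0.0387)
v' = (-0.1067, -1.7667, -0.8600)
ω' = (1.2142, -1.4483, -0.7568)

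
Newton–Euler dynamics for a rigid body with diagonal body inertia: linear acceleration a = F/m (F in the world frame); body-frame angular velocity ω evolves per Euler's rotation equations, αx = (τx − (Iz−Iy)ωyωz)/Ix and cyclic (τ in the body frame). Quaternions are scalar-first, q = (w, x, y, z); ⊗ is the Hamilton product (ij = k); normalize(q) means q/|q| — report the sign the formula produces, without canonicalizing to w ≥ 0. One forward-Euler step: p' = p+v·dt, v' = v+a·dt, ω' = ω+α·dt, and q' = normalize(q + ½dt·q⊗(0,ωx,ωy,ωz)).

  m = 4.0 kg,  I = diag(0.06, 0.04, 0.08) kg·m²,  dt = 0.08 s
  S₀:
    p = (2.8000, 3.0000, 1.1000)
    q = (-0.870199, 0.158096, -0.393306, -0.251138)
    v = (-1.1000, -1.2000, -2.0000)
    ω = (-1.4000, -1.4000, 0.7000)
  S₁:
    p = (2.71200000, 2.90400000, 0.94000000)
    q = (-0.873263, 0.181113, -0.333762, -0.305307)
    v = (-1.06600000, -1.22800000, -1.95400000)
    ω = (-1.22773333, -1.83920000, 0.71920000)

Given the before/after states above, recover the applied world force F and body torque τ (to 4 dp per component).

velocity change Δv = (0.03400000, -0.02800000, 0.04600000)
m·(v₁−v₀)/dt = (1.7000, -1.4000, 2.3000)
ω₁ − ω₀ = (0.17226667, -0.43920000, 0.01920000)
gyro term ω₀×Iω₀ = (-0.0392, 0.0196, -0.0392)
applied torque τ = (0.0900, -0.2000, -0.0200)

F = (1.7000, -1.4000, 2.3000)
τ = (0.0900, -0.2000, -0.0200)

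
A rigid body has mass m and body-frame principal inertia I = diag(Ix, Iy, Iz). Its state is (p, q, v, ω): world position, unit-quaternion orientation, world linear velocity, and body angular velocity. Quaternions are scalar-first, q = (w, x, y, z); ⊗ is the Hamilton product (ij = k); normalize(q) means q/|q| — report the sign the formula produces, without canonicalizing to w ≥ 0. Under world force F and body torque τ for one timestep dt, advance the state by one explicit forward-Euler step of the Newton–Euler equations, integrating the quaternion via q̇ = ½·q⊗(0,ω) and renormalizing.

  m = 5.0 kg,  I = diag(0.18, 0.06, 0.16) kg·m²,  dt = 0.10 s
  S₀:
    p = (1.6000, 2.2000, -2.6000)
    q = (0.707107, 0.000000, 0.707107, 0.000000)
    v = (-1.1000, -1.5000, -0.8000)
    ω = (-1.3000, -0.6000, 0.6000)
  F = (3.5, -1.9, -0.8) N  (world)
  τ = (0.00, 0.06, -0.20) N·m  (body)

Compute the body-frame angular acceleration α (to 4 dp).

α = (0.2000, 1.2600, -0.6650)

precession coupling ω×(Iω) = (-0.0360, -0.0156, -0.0936)
(τ − ω×Iω)/I = (0.2000, 1.2600, -0.6650)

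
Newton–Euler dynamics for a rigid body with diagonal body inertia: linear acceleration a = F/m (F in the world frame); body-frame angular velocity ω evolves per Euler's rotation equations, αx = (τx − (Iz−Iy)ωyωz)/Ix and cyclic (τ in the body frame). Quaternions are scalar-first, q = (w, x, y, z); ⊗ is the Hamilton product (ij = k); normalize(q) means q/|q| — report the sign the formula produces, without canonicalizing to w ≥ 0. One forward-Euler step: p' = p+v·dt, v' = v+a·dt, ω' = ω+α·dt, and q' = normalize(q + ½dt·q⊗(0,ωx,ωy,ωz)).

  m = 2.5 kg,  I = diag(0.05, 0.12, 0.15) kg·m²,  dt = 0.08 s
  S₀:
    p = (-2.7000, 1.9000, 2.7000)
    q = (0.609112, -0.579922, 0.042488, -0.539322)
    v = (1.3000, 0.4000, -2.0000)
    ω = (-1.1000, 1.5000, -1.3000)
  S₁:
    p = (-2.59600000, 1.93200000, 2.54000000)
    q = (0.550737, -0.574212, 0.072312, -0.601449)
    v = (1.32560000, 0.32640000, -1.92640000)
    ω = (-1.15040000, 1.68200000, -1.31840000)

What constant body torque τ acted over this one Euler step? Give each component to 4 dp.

τ = (-0.0900, 0.1300, -0.1500)

rate change Δω = (-0.05040000, 0.18200000, -0.01840000)
applied torque τ = (-0.0900, 0.1300, -0.1500)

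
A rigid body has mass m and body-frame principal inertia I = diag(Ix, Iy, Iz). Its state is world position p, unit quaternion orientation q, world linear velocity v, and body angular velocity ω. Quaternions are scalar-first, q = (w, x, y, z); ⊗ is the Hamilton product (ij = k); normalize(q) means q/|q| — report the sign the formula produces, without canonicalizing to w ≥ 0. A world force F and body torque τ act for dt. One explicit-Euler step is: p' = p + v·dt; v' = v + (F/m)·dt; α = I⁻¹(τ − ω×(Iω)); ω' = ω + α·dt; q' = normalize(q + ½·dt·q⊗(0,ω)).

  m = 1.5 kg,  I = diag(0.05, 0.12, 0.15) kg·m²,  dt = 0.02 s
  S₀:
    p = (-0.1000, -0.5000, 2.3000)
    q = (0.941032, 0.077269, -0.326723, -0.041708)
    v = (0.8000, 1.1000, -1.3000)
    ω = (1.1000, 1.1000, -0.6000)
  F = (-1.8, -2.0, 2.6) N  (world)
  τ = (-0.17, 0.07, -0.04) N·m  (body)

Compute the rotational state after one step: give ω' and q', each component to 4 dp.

ω' = (1.0399, 1.1007, -0.6166)
q' = (0.9434, 0.0900, -0.3163, -0.0429)

ω×(Iω) gyroscopic = (-0.0198, 0.0660, 0.0847)
angular accel α = (-3.0040, 0.0333, -0.8313)
ω' = ω + α·dt = (1.0399, 1.1007, -0.6166)
q⊗(0,ω) = (0.2493746, 1.2770478, 1.0356178, -0.1202280)
q' = normalize(q + ½dt·q⊗(0,ω)) = (0.9434, 0.0900, -0.3163, -0.0429)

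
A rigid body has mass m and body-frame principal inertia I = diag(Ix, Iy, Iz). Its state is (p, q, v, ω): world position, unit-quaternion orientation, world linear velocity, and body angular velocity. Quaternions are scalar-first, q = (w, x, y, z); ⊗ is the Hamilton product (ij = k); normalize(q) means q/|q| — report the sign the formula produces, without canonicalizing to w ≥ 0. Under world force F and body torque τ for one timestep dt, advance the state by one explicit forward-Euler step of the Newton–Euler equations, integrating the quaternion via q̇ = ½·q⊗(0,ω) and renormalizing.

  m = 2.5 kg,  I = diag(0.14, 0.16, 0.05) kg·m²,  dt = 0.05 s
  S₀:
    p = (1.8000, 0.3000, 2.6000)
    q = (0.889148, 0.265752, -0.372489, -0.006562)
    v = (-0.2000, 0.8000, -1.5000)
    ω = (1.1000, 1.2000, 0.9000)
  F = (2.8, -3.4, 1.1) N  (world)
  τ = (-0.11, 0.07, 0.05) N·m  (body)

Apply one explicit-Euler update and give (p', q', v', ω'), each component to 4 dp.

p' = (1.7900, 0.3400, 2.5250)
q' = (0.8922, 0.2817, -0.3516, 0.0316)
v' = (-0.1440, 0.7320, -1.4780)
ω' = (1.1031, 1.1940, 0.9236)

precession coupling ω×(Iω) = (-0.1188, 0.0891, 0.0264)
(τ − ω×Iω)/I = (0.0629, -0.1194, 0.4720)
ω' = ω + α·dt = (1.1031, 1.1940, 0.9236)
Hamilton product q⊗(0,ω) = (0.1605654, 0.6506971, 0.8205826, 1.5288735)
q + ½dt·q⊗(0,ω), renormalized = (0.8922, 0.2817, -0.3516, 0.0316)
a = (1.1200, -1.3600, 0.4400)
new position p' = (1.7900, 0.3400, 2.5250)
new velocity v' = (-0.1440, 0.7320, -1.4780)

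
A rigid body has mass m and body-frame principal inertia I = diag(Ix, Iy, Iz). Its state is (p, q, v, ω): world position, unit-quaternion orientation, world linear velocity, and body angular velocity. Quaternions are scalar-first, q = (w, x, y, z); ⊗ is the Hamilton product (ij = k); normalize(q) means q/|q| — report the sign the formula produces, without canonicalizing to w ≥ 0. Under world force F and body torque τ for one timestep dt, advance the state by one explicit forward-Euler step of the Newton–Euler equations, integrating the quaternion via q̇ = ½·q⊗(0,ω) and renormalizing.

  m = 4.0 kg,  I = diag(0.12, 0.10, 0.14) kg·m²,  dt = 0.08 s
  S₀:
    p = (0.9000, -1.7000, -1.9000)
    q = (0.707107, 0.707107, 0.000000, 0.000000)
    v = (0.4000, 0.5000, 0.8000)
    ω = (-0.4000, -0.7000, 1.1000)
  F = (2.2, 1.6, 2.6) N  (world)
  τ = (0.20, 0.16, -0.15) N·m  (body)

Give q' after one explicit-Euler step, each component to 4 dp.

q⊗(0,ω) = (0.2828428, -0.2828428, -1.2727926, 0.2828428)
q + ½dt·q⊗(0,ω), renormalized = (0.7174, 0.6948, -0.0508, 0.0113)

q' = (0.7174, 0.6948, -0.0508, 0.0113)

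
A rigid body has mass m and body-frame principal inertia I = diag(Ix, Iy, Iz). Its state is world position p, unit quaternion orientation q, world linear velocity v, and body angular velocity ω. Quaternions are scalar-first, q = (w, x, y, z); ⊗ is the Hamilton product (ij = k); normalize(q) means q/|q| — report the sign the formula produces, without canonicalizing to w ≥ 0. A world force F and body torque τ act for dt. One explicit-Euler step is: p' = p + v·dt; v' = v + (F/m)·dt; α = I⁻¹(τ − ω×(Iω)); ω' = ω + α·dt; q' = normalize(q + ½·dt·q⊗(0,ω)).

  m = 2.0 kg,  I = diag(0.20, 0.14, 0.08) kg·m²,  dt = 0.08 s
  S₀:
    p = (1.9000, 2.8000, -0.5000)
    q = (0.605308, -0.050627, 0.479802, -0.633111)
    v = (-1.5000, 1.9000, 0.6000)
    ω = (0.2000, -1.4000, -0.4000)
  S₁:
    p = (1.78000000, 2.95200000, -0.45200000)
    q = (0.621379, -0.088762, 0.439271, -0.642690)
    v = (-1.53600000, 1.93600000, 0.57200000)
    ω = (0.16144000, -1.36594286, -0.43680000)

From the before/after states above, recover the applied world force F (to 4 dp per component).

F = (-0.9000, 0.9000, -0.7000)

v₁ − v₀ = (-0.03600000, 0.03600000, -0.02800000)
m·(v₁−v₀)/dt = (-0.9000, 0.9000, -0.7000)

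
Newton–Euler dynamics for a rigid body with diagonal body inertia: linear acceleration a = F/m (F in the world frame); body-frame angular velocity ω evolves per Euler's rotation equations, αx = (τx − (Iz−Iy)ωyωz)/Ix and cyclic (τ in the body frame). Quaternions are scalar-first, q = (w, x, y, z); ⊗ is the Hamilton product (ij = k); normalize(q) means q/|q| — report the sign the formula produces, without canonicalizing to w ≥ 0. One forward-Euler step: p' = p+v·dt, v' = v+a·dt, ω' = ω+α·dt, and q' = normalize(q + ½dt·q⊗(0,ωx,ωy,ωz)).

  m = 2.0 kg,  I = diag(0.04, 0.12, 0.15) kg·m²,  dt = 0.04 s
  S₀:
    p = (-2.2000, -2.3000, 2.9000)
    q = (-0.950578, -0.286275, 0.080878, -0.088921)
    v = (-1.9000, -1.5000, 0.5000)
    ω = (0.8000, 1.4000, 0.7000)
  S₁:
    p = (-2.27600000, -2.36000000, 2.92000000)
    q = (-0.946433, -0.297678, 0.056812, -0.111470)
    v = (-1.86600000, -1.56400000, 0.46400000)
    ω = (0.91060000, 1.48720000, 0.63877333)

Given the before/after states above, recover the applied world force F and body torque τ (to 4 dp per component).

F = (1.7000, -3.2000, -1.8000)
τ = (0.1400, 0.2000, -0.1400)

velocity change Δv = (0.03400000, -0.06400000, -0.03600000)
applied force F = (1.7000, -3.2000, -1.8000)
rate change Δω = (0.11060000, 0.08720000, -0.06122667)
precession coupling = (0.0294, -0.0616, 0.0896)
τ = I·(Δω/dt) + ω₀×(Iω₀) = (0.1400, 0.2000, -0.1400)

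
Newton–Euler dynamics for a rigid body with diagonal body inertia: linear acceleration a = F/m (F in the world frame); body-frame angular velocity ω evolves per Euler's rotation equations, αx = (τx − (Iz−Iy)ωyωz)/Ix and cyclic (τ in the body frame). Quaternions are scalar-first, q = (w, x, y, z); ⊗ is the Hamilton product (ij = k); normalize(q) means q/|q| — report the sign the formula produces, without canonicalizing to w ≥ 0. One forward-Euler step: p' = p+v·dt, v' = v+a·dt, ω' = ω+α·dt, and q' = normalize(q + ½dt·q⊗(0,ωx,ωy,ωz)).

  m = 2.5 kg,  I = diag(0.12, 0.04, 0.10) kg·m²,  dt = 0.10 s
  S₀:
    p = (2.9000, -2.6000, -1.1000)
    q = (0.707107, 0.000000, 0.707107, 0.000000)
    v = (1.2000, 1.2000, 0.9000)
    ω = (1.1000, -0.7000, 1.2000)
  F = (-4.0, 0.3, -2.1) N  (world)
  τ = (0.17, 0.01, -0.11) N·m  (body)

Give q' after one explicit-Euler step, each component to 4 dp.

q' = (0.7290, 0.0810, 0.6797, 0.0035)

q⊗(0,ω) = (0.4949749, 1.6263461, -0.4949749, 0.0707107)
q + ½dt·q⊗(0,ω), renormalized = (0.7290, 0.0810, 0.6797, 0.0035)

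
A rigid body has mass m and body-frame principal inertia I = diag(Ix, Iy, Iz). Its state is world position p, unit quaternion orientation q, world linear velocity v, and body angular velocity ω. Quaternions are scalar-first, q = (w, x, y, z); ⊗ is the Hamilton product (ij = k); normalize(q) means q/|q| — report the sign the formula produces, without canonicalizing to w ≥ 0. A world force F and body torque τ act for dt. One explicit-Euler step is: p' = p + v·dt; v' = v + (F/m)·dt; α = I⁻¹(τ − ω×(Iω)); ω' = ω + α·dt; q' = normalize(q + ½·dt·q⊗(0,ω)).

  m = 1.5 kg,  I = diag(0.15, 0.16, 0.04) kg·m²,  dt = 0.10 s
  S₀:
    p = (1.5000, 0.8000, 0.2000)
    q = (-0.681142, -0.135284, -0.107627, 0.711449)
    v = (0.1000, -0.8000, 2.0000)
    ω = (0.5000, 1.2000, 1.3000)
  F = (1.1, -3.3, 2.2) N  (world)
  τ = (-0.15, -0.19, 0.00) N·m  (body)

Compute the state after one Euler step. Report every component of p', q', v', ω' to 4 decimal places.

p' = (1.5100, 0.7200, 0.4000)
q' = (-0.7145, -0.2011, -0.1214, 0.6590)
v' = (0.1733, -1.0200, 2.1467)
ω' = (0.5248, 1.0366, 1.2850)

linear accel F/m = (0.7333, -2.2000, 1.4667)
p' = p + v·dt = (1.5100, 0.7200, 0.4000)
v' = v + a·dt = (0.1733, -1.0200, 2.1467)
precession coupling ω×(Iω) = (-0.1872, 0.0715, 0.0060)
(τ − ω×Iω)/I = (0.2480, -1.6344, -0.1500)
new body rate ω' = (0.5248, 1.0366, 1.2850)
q⊗(0,ω) = (-0.7280893, -1.3342249, -0.2857767, -0.9940119)
updated quaternion q' = (-0.7145, -0.2011, -0.1214, 0.6590)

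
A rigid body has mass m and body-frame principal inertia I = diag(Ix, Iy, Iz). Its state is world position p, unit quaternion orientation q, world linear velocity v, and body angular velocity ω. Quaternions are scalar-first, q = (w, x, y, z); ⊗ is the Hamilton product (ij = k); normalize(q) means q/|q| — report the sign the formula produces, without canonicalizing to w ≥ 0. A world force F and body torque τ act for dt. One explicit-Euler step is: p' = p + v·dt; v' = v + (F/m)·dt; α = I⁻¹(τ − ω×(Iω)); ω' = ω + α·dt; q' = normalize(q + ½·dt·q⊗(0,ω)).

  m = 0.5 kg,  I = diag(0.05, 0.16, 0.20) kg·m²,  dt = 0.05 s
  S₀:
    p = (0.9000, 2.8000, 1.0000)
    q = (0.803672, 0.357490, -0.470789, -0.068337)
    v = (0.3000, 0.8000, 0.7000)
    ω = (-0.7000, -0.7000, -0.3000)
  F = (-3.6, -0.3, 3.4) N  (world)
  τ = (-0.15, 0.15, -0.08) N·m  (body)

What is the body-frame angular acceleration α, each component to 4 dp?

ω×(Iω) gyroscopic = (0.0084, -0.0315, 0.0539)
angular accel α = (-3.1680, 1.1344, -0.6695)

α = (-3.1680, 1.1344, -0.6695)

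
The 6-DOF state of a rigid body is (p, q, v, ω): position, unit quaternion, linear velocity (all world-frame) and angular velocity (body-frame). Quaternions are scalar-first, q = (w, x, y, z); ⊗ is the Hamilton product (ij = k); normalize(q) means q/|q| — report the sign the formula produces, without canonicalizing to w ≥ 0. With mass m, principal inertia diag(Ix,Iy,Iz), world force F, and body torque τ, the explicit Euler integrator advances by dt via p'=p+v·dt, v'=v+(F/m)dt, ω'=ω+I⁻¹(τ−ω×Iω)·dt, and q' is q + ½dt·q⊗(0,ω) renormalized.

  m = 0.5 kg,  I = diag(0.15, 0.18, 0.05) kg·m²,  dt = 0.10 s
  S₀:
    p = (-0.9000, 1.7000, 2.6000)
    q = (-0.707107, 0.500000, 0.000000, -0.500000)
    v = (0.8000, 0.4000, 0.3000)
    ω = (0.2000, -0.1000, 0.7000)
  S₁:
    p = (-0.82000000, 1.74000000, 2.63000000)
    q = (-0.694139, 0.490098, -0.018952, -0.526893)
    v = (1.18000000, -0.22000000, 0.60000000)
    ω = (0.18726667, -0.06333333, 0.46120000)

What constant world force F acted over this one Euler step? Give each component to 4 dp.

F = (1.9000, -3.1000, 1.5000)

Δv = v₁−v₀ = (0.38000000, -0.62000000, 0.30000000)
applied force F = (1.9000, -3.1000, 1.5000)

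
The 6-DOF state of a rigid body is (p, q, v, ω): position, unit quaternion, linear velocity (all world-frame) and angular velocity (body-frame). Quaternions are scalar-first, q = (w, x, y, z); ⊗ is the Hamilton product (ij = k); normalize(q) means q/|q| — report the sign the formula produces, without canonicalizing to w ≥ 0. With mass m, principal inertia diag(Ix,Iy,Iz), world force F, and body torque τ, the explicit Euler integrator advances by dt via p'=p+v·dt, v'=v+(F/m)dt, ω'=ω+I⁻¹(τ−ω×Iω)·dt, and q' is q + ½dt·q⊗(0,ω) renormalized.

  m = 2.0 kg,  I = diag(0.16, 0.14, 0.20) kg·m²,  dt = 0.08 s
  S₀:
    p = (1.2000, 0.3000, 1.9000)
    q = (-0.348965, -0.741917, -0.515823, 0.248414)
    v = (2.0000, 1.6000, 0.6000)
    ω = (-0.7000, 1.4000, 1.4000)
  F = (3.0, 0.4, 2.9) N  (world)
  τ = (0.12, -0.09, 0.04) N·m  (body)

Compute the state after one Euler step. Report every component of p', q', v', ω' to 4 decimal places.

ω×(Iω) gyroscopic = (0.1176, 0.0392, 0.0196)
α = I⁻¹(τ − ω×Iω) = (0.0150, -0.9229, 0.1020)
new body rate ω' = (-0.6988, 1.3262, 1.4082)
q⊗(0,ω) = (-0.1449693, -0.8256563, 0.3762430, -1.8883109)
q' = normalize(q + ½dt·q⊗(0,ω)) = (-0.3535, -0.7722, -0.4990, 0.1723)
a = F/m = (1.5000, 0.2000, 1.4500)
p' = p + v·dt = (1.3600, 0.4280, 1.9480)
v + (F/m)dt = (2.1200, 1.6160, 0.7160)

p' = (1.3600, 0.4280, 1.9480)
q' = (-0.3535, -0.7722, -0.4990, 0.1723)
v' = (2.1200, 1.6160, 0.7160)
ω' = (-0.6988, 1.3262, 1.4082)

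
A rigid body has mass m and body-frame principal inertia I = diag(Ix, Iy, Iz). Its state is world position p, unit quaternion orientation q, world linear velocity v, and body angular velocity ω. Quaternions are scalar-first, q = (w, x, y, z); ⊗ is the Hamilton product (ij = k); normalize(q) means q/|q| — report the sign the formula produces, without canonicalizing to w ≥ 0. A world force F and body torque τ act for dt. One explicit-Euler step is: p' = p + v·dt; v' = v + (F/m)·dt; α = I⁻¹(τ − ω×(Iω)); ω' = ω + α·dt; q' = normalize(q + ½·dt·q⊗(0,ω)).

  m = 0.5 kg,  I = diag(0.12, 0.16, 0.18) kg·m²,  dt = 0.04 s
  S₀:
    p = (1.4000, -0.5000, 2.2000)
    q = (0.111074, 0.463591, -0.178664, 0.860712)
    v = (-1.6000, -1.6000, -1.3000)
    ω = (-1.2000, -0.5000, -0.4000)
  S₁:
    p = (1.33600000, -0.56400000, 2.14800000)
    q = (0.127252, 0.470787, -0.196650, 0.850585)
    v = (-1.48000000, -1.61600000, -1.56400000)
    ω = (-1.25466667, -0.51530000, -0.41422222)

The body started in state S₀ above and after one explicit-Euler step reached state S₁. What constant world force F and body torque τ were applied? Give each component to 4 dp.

rate change Δω = (-0.05466667, -0.01530000, -0.01422222)
gyro term ω₀×Iω₀ = (0.0040, -0.0288, 0.0240)
I·α + gyro = (-0.1600, -0.0900, -0.0400)
velocity change Δv = (0.12000000, -0.01600000, -0.26400000)
applied force F = (1.5000, -0.2000, -3.3000)

F = (1.5000, -0.2000, -3.3000)
τ = (-0.1600, -0.0900, -0.0400)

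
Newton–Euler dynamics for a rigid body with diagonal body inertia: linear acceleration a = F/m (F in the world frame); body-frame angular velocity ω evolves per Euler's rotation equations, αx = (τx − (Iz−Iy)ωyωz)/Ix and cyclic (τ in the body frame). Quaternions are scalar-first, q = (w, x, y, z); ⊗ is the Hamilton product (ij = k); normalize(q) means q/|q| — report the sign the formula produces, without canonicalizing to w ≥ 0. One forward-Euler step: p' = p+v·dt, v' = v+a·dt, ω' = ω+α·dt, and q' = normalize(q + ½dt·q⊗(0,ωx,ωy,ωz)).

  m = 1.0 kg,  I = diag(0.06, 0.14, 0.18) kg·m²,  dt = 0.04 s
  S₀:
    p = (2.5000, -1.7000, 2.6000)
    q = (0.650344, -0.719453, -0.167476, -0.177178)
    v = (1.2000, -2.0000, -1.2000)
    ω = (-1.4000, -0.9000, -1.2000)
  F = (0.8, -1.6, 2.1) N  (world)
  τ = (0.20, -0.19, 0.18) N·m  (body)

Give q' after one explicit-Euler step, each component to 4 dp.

q' = (0.6224, -0.7362, -0.1913, -0.1844)

Hamilton product q⊗(0,ω) = (-1.3705762, -0.8689706, -1.2006040, -0.3673715)
q' = normalize(q + ½dt·q⊗(0,ω)) = (0.6224, -0.7362, -0.1913, -0.1844)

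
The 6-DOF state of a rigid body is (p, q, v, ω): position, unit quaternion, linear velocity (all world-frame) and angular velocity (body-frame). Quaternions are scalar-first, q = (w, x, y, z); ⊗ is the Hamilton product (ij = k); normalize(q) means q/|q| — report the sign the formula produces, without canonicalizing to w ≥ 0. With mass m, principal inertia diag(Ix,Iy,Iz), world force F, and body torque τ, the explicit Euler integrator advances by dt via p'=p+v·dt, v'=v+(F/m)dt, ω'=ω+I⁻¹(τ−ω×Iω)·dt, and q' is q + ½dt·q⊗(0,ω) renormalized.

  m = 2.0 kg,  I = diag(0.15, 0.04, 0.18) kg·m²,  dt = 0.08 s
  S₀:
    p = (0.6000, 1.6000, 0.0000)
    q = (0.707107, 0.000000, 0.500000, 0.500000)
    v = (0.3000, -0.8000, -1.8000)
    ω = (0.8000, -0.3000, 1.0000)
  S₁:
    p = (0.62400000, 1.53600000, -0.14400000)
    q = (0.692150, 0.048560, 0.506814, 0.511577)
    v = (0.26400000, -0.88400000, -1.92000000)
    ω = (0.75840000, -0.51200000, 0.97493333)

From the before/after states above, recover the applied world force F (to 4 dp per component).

velocity change Δv = (-0.03600000, -0.08400000, -0.12000000)
F = m·Δv/dt = (-0.9000, -2.1000, -3.0000)

F = (-0.9000, -2.1000, -3.0000)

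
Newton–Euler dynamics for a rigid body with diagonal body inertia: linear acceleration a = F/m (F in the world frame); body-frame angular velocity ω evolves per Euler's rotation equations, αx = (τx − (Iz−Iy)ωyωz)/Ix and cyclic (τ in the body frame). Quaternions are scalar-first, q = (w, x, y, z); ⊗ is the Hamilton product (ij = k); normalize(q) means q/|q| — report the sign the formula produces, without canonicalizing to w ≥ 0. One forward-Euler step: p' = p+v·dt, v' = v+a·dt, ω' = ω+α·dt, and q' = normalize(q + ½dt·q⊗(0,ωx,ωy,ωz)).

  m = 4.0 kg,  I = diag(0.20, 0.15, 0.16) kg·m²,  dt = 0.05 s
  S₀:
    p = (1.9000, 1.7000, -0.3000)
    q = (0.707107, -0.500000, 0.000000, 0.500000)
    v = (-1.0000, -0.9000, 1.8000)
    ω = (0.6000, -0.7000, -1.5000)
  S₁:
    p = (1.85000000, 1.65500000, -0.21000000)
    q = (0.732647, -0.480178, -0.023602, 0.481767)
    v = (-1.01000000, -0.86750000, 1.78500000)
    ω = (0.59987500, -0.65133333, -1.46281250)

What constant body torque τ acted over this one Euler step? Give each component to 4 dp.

τ = (0.0100, 0.1100, 0.1400)

ω₁ − ω₀ = (-0.00012500, 0.04866667, 0.03718750)
I·α + gyro = (0.0100, 0.1100, 0.1400)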